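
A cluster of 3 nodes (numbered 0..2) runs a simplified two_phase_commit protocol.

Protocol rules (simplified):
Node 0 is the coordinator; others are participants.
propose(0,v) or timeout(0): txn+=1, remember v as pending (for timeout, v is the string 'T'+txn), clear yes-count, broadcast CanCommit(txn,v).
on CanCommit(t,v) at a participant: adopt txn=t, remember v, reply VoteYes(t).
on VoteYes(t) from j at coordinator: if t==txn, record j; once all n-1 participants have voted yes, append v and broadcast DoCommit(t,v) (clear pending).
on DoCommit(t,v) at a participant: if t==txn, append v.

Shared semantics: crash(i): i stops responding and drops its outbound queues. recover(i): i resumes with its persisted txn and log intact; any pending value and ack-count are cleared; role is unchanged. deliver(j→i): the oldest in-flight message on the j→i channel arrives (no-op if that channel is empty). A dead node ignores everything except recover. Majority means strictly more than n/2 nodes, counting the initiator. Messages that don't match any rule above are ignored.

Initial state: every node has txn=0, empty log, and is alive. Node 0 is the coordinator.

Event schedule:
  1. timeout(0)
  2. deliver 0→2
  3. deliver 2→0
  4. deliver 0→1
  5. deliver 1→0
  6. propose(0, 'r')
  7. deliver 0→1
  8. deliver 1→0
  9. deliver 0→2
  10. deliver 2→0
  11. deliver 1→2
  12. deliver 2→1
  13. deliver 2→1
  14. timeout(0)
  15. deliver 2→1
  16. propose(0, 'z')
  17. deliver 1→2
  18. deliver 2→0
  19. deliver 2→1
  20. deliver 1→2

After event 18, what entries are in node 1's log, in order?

T1

after 1 — timeout(0): n0:coor/t1/[-]
after 2 — deliver 0→2: n2:part/t1/[-]
after 3 — deliver 2→0: ·
after 4 — deliver 0→1: n1:part/t1/[-]
after 5 — deliver 1→0: n0:coor/t1/[T1]
after 6 — propose(0,'r'): n0:coor/t2/[T1]
after 7 — deliver 0→1: n1:part/t1/[T1]
after 8 — deliver 1→0: ·
after 9 — deliver 0→2: n2:part/t1/[T1]
after 10 — deliver 2→0: ·
after 11 — deliver 1→2: ·
after 12 — deliver 2→1: ·
after 13 — deliver 2→1: ·
after 14 — timeout(0): n0:coor/t3/[T1]
after 15 — deliver 2→1: ·
after 16 — propose(0,'z'): n0:coor/t4/[T1]
after 17 — deliver 1→2: ·
after 18 — deliver 2→0: ·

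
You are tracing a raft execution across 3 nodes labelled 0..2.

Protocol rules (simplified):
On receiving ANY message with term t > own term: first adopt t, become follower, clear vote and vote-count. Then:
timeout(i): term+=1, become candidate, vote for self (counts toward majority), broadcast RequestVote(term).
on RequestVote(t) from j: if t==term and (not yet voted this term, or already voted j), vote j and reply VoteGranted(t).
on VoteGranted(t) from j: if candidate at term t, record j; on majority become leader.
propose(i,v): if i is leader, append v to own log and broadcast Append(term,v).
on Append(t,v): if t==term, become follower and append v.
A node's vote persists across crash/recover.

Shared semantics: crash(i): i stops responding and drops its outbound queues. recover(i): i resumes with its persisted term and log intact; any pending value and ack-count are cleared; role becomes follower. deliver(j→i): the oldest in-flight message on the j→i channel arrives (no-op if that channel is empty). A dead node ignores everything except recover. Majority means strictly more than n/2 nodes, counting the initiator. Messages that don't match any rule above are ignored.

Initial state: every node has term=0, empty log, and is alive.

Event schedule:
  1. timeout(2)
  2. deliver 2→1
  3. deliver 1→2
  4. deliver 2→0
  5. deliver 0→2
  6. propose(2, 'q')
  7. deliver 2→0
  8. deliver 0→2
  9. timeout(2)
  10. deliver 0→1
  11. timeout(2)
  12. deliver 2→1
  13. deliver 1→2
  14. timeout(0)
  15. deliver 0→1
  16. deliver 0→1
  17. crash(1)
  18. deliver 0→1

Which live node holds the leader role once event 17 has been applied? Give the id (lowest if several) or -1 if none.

-1

step 1 timeout(2): 2={cand,t=1,log=-}
step 2 deliver 2→1: 1={foll,t=1,log=-}
step 3 deliver 1→2: 2={lead,t=1,log=-}
step 4 deliver 2→0: 0={foll,t=1,log=-}
step 5 deliver 0→2: —
step 6 propose(2,'q'): 2={lead,t=1,log=q}
step 7 deliver 2→0: 0={foll,t=1,log=q}
step 8 deliver 0→2: —
step 9 timeout(2): 2={cand,t=2,log=q}
step 10 deliver 0→1: —
step 11 timeout(2): 2={cand,t=3,log=q}
step 12 deliver 2→1: 1={foll,t=1,log=q}
step 13 deliver 1→2: —
step 14 timeout(0): 0={cand,t=2,log=q}
step 15 deliver 0→1: 1={foll,t=2,log=q}
step 16 deliver 0→1: —
step 17 crash(1): 1={✗foll,t=2,log=q}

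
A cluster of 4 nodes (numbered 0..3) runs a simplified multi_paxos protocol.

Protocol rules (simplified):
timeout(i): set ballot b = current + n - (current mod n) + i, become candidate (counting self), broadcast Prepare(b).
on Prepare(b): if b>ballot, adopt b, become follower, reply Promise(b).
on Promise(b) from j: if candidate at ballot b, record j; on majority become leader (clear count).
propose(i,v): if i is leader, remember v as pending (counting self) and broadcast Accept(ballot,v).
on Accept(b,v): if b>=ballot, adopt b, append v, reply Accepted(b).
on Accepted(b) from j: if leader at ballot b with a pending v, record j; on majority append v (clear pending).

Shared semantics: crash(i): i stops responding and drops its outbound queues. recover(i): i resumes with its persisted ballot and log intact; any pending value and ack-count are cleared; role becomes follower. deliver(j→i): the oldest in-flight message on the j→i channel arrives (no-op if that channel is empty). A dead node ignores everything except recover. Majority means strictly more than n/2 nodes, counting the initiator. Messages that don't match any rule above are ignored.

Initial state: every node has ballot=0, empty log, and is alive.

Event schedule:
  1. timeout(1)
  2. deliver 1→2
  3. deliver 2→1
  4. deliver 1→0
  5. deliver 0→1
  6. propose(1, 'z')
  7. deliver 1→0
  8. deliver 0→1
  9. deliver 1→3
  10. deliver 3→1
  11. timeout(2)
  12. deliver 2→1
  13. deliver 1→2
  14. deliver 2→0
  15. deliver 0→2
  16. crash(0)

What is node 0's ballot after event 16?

[1] timeout(1) → N1(cand b5 [-])
[2] deliver 1→2 → N2(foll b5 [-])
[3] deliver 2→1 → ∅
[4] deliver 1→0 → N0(foll b5 [-])
[5] deliver 0→1 → N1(lead b5 [-])
[6] propose(1,'z') → ∅
[7] deliver 1→0 → N0(foll b5 [z])
[8] deliver 0→1 → ∅
[9] deliver 1→3 → N3(foll b5 [-])
[10] deliver 3→1 → ∅
[11] timeout(2) → N2(cand b10 [-])
[12] deliver 2→1 → N1(foll b10 [-])
[13] deliver 1→2 → ∅
[14] deliver 2→0 → N0(foll b10 [z])
[15] deliver 0→2 → ∅
[16] crash(0) → N0(✗foll b10 [z])

10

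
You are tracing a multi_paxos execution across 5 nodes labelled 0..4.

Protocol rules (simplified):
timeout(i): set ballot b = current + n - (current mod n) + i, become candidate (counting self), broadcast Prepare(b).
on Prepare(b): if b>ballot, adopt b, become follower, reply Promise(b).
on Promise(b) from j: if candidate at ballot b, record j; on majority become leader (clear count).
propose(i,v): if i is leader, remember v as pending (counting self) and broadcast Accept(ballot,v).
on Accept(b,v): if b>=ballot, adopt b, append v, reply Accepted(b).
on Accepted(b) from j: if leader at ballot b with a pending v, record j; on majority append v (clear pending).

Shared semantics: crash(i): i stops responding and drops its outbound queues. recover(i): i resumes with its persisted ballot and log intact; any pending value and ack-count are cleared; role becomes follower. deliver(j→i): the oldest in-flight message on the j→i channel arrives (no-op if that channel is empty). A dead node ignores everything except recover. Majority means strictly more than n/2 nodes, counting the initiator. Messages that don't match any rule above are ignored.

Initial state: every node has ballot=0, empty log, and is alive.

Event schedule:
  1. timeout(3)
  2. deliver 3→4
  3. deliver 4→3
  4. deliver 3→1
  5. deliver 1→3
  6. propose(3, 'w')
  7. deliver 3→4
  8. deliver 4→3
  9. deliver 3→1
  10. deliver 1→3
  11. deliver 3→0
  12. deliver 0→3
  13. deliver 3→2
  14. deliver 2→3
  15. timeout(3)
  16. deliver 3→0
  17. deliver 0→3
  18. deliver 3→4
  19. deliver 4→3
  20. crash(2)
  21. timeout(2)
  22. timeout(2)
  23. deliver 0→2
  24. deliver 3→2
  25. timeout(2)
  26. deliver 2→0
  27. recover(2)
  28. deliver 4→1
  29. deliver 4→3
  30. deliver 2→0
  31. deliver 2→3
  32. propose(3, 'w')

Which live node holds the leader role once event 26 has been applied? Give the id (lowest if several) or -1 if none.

[1] timeout(3) → N3(cand b8 [-])
[2] deliver 3→4 → N4(foll b8 [-])
[3] deliver 4→3 → ∅
[4] deliver 3→1 → N1(foll b8 [-])
[5] deliver 1→3 → N3(lead b8 [-])
[6] propose(3,'w') → ∅
[7] deliver 3→4 → N4(foll b8 [w])
[8] deliver 4→3 → ∅
[9] deliver 3→1 → N1(foll b8 [w])
[10] deliver 1→3 → N3(lead b8 [w])
[11] deliver 3→0 → N0(foll b8 [-])
[12] deliver 0→3 → ∅
[13] deliver 3→2 → N2(foll b8 [-])
[14] deliver 2→3 → ∅
[15] timeout(3) → N3(cand b13 [w])
[16] deliver 3→0 → N0(foll b8 [w])
[17] deliver 0→3 → ∅
[18] deliver 3→4 → N4(foll b13 [w])
[19] deliver 4→3 → ∅
[20] crash(2) → N2(✗foll b8 [-])
[21] timeout(2) → ∅
[22] timeout(2) → ∅
[23] deliver 0→2 → ∅
[24] deliver 3→2 → ∅
[25] timeout(2) → ∅
[26] deliver 2→0 → ∅

-1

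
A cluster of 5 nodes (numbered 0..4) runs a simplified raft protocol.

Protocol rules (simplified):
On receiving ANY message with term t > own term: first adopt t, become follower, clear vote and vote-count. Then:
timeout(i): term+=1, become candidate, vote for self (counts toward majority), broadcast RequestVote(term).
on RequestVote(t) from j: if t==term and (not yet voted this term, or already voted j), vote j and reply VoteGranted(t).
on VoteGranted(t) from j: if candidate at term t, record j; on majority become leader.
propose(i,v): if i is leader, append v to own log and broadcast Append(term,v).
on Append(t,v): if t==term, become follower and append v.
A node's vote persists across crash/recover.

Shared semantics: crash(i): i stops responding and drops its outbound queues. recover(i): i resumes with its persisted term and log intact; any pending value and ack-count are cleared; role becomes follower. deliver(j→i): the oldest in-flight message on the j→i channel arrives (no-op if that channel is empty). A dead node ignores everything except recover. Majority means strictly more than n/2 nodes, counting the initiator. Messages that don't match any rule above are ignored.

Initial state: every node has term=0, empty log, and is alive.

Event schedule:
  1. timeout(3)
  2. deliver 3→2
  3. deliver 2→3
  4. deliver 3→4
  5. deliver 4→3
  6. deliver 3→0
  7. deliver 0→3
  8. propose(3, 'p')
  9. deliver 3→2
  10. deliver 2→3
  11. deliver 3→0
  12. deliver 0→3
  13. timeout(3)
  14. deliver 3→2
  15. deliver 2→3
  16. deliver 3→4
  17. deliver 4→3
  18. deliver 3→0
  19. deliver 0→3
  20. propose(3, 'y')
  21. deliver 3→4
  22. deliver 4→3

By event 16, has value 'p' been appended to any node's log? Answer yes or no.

[1] timeout(3) → N3(cand t1 [-])
[2] deliver 3→2 → N2(foll t1 [-])
[3] deliver 2→3 → ∅
[4] deliver 3→4 → N4(foll t1 [-])
[5] deliver 4→3 → N3(lead t1 [-])
[6] deliver 3→0 → N0(foll t1 [-])
[7] deliver 0→3 → ∅
[8] propose(3,'p') → N3(lead t1 [p])
[9] deliver 3→2 → N2(foll t1 [p])
[10] deliver 2→3 → ∅
[11] deliver 3→0 → N0(foll t1 [p])
[12] deliver 0→3 → ∅
[13] timeout(3) → N3(cand t2 [p])
[14] deliver 3→2 → N2(foll t2 [p])
[15] deliver 2→3 → ∅
[16] deliver 3→4 → N4(foll t1 [p])

yes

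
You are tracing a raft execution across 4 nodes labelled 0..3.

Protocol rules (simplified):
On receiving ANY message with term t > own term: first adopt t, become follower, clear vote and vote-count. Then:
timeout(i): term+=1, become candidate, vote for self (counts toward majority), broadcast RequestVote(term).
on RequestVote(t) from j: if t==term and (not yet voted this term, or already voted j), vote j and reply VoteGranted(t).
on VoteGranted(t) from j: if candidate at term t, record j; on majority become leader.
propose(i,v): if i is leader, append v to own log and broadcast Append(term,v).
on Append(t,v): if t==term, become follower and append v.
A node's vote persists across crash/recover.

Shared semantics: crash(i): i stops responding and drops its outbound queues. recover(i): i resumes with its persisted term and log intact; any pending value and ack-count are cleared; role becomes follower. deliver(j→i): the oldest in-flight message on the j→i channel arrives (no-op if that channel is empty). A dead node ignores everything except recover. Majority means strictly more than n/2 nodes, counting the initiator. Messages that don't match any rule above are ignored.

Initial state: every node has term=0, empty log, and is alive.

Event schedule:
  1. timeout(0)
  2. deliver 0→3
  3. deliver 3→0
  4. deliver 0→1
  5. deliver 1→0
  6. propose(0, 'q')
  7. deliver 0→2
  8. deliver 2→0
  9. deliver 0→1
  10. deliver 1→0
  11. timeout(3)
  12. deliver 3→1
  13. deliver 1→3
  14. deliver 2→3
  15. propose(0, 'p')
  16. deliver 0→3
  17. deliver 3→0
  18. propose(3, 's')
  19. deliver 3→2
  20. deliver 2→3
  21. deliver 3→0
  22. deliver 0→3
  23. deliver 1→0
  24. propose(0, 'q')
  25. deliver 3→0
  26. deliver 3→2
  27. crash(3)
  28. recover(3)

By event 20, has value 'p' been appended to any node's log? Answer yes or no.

[1] timeout(0) → N0(cand t1 [-])
[2] deliver 0→3 → N3(foll t1 [-])
[3] deliver 3→0 → ∅
[4] deliver 0→1 → N1(foll t1 [-])
[5] deliver 1→0 → N0(lead t1 [-])
[6] propose(0,'q') → N0(lead t1 [q])
[7] deliver 0→2 → N2(foll t1 [-])
[8] deliver 2→0 → ∅
[9] deliver 0→1 → N1(foll t1 [q])
[10] deliver 1→0 → ∅
[11] timeout(3) → N3(cand t2 [-])
[12] deliver 3→1 → N1(foll t2 [q])
[13] deliver 1→3 → ∅
[14] deliver 2→3 → ∅
[15] propose(0,'p') → N0(lead t1 [q,p])
[16] deliver 0→3 → ∅
[17] deliver 3→0 → N0(foll t2 [q,p])
[18] propose(3,'s') → ∅
[19] deliver 3→2 → N2(foll t2 [-])
[20] deliver 2→3 → N3(lead t2 [-])

yes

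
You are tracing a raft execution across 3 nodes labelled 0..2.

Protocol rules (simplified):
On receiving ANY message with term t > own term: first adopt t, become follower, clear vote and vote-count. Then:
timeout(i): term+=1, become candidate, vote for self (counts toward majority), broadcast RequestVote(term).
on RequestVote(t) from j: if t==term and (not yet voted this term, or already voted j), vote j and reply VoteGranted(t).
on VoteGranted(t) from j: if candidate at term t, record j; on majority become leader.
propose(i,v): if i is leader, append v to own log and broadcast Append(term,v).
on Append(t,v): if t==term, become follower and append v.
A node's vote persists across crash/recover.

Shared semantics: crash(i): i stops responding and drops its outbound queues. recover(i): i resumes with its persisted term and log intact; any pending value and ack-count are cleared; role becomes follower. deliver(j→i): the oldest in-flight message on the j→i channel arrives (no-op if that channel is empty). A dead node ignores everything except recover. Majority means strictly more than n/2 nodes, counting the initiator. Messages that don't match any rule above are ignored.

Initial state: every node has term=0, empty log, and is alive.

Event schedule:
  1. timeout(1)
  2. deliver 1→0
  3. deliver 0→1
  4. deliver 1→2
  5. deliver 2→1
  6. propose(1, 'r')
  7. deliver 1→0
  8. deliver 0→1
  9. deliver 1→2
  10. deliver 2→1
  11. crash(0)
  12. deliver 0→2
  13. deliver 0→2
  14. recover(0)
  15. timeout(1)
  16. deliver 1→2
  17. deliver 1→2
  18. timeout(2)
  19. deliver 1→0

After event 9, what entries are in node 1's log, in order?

e1 timeout(1): 1[cand,t=1,-]
e2 deliver 1→0: 0[foll,t=1,-]
e3 deliver 0→1: 1[lead,t=1,-]
e4 deliver 1→2: 2[foll,t=1,-]
e5 deliver 2→1: ·
e6 propose(1,'r'): 1[lead,t=1,r]
e7 deliver 1→0: 0[foll,t=1,r]
e8 deliver 0→1: ·
e9 deliver 1→2: 2[foll,t=1,r]

r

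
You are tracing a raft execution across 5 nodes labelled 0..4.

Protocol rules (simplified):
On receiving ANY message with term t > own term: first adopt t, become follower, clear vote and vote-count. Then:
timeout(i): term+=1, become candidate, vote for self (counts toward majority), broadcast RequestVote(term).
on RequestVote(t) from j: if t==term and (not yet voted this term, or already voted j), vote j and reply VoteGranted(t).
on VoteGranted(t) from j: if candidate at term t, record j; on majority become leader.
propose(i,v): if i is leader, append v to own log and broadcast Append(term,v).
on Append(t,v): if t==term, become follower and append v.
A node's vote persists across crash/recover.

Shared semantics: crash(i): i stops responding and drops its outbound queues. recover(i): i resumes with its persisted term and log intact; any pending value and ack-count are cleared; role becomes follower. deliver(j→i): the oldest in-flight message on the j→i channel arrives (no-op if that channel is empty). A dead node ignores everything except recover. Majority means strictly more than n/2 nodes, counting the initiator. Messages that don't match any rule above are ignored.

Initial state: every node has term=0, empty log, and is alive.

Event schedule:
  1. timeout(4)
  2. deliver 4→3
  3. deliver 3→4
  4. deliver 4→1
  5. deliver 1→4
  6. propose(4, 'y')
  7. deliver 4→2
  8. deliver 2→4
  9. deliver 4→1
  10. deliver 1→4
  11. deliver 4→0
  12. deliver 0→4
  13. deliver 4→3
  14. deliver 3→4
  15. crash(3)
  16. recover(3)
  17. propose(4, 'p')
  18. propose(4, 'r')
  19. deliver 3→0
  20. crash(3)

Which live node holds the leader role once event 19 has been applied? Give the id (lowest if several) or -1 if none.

step 1 timeout(4): 4={cand,t=1,log=-}
step 2 deliver 4→3: 3={foll,t=1,log=-}
step 3 deliver 3→4: —
step 4 deliver 4→1: 1={foll,t=1,log=-}
step 5 deliver 1→4: 4={lead,t=1,log=-}
step 6 propose(4,'y'): 4={lead,t=1,log=y}
step 7 deliver 4→2: 2={foll,t=1,log=-}
step 8 deliver 2→4: —
step 9 deliver 4→1: 1={foll,t=1,log=y}
step 10 deliver 1→4: —
step 11 deliver 4→0: 0={foll,t=1,log=-}
step 12 deliver 0→4: —
step 13 deliver 4→3: 3={foll,t=1,log=y}
step 14 deliver 3→4: —
step 15 crash(3): 3={✗foll,t=1,log=y}
step 16 recover(3): 3={foll,t=1,log=y}
step 17 propose(4,'p'): 4={lead,t=1,log=y,p}
step 18 propose(4,'r'): 4={lead,t=1,log=y,p,r}
step 19 deliver 3→0: —

4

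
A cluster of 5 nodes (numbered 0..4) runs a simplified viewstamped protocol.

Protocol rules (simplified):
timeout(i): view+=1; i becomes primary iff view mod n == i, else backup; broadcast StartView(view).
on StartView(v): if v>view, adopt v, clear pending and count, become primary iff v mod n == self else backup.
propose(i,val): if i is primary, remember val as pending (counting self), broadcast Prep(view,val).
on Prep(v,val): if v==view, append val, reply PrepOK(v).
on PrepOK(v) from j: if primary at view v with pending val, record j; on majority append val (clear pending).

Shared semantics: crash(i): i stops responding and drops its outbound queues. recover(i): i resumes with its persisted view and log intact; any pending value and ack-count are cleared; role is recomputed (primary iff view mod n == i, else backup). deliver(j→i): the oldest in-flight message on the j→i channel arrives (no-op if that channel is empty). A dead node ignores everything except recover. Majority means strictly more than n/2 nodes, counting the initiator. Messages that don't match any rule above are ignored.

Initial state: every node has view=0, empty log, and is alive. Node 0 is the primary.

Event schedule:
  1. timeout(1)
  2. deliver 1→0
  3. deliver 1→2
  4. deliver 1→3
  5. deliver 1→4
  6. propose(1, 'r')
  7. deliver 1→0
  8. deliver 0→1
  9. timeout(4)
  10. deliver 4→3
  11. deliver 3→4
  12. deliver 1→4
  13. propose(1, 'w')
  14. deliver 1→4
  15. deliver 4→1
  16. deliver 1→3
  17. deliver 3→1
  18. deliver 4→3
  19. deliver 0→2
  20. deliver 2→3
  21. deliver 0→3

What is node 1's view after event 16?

step 1 timeout(1): 1={prim,v=1,log=-}
step 2 deliver 1→0: 0={back,v=1,log=-}
step 3 deliver 1→2: 2={back,v=1,log=-}
step 4 deliver 1→3: 3={back,v=1,log=-}
step 5 deliver 1→4: 4={back,v=1,log=-}
step 6 propose(1,'r'): —
step 7 deliver 1→0: 0={back,v=1,log=r}
step 8 deliver 0→1: —
step 9 timeout(4): 4={back,v=2,log=-}
step 10 deliver 4→3: 3={back,v=2,log=-}
step 11 deliver 3→4: —
step 12 deliver 1→4: —
step 13 propose(1,'w'): —
step 14 deliver 1→4: —
step 15 deliver 4→1: 1={back,v=2,log=-}
step 16 deliver 1→3: —

2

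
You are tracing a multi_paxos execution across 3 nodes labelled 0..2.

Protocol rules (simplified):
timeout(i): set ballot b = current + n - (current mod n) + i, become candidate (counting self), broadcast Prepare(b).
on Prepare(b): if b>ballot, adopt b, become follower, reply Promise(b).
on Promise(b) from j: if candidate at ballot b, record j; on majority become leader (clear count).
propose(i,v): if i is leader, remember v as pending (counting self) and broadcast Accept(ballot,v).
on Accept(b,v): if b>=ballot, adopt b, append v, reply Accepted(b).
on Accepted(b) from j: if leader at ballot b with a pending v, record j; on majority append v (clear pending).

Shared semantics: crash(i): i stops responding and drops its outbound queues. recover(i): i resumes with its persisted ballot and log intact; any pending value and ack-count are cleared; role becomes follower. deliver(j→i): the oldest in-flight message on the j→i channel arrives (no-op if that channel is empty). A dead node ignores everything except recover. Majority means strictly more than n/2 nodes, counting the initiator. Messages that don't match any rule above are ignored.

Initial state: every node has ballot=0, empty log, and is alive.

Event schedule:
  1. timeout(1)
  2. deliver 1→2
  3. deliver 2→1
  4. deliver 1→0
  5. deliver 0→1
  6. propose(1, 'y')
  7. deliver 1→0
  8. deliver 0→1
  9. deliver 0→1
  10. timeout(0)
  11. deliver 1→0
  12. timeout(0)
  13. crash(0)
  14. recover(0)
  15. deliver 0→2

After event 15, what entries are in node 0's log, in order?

step 1 timeout(1): 1={cand,b=4,log=-}
step 2 deliver 1→2: 2={foll,b=4,log=-}
step 3 deliver 2→1: 1={lead,b=4,log=-}
step 4 deliver 1→0: 0={foll,b=4,log=-}
step 5 deliver 0→1: —
step 6 propose(1,'y'): —
step 7 deliver 1→0: 0={foll,b=4,log=y}
step 8 deliver 0→1: 1={lead,b=4,log=y}
step 9 deliver 0→1: —
step 10 timeout(0): 0={cand,b=6,log=y}
step 11 deliver 1→0: —
step 12 timeout(0): 0={cand,b=9,log=y}
step 13 crash(0): 0={✗cand,b=9,log=y}
step 14 recover(0): 0={foll,b=9,log=y}
step 15 deliver 0→2: —

y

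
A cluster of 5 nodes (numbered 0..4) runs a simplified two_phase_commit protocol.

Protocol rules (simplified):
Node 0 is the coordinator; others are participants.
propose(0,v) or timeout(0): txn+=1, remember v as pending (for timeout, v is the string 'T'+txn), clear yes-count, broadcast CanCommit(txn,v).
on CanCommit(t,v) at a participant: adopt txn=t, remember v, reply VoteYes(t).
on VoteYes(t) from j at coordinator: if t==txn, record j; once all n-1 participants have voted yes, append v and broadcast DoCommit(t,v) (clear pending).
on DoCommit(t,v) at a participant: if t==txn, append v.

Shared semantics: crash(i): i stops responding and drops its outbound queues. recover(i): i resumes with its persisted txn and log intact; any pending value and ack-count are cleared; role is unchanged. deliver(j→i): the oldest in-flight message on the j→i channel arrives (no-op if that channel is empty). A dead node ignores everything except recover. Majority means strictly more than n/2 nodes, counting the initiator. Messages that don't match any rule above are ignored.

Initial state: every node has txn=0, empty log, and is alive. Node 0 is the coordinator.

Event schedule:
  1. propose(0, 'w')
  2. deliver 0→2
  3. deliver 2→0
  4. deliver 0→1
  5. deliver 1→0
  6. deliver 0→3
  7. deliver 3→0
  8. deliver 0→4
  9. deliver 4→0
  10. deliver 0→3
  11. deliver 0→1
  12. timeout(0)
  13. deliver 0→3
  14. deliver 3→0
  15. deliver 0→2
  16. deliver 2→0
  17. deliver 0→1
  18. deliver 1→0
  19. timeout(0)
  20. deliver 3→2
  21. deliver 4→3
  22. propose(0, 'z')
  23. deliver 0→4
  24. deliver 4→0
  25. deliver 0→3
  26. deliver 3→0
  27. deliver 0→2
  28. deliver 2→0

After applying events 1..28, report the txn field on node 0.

e1 propose(0,'w'): 0[coor,t=1,-]
e2 deliver 0→2: 2[part,t=1,-]
e3 deliver 2→0: ·
e4 deliver 0→1: 1[part,t=1,-]
e5 deliver 1→0: ·
e6 deliver 0→3: 3[part,t=1,-]
e7 deliver 3→0: ·
e8 deliver 0→4: 4[part,t=1,-]
e9 deliver 4→0: 0[coor,t=1,w]
e10 deliver 0→3: 3[part,t=1,w]
e11 deliver 0→1: 1[part,t=1,w]
e12 timeout(0): 0[coor,t=2,w]
e13 deliver 0→3: 3[part,t=2,w]
e14 deliver 3→0: ·
e15 deliver 0→2: 2[part,t=1,w]
e16 deliver 2→0: ·
e17 deliver 0→1: 1[part,t=2,w]
e18 deliver 1→0: ·
e19 timeout(0): 0[coor,t=3,w]
e20 deliver 3→2: ·
e21 deliver 4→3: ·
e22 propose(0,'z'): 0[coor,t=4,w]
e23 deliver 0→4: 4[part,t=1,w]
e24 deliver 4→0: ·
e25 deliver 0→3: 3[part,t=3,w]
e26 deliver 3→0: ·
e27 deliver 0→2: 2[part,t=2,w]
e28 deliver 2→0: ·

4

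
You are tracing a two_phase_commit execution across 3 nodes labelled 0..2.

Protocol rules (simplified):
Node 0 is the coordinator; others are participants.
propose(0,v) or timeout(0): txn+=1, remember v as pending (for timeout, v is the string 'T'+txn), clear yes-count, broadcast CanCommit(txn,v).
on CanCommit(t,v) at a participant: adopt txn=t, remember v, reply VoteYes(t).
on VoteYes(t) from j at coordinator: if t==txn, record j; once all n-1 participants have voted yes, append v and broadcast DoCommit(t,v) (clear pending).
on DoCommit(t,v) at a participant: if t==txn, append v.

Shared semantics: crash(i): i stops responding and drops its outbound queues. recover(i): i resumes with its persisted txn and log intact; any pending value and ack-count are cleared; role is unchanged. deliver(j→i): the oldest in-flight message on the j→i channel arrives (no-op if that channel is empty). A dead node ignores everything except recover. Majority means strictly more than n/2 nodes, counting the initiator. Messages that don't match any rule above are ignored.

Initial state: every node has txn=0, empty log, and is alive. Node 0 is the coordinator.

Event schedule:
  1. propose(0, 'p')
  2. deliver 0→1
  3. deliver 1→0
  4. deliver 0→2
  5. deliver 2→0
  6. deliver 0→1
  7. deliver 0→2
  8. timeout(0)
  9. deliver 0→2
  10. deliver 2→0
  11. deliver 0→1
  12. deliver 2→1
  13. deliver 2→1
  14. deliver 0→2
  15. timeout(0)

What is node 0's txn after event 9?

2

after 1 — propose(0,'p'): n0:coor/t1/[-]
after 2 — deliver 0→1: n1:part/t1/[-]
after 3 — deliver 1→0: ·
after 4 — deliver 0→2: n2:part/t1/[-]
after 5 — deliver 2→0: n0:coor/t1/[p]
after 6 — deliver 0→1: n1:part/t1/[p]
after 7 — deliver 0→2: n2:part/t1/[p]
after 8 — timeout(0): n0:coor/t2/[p]
after 9 — deliver 0→2: n2:part/t2/[p]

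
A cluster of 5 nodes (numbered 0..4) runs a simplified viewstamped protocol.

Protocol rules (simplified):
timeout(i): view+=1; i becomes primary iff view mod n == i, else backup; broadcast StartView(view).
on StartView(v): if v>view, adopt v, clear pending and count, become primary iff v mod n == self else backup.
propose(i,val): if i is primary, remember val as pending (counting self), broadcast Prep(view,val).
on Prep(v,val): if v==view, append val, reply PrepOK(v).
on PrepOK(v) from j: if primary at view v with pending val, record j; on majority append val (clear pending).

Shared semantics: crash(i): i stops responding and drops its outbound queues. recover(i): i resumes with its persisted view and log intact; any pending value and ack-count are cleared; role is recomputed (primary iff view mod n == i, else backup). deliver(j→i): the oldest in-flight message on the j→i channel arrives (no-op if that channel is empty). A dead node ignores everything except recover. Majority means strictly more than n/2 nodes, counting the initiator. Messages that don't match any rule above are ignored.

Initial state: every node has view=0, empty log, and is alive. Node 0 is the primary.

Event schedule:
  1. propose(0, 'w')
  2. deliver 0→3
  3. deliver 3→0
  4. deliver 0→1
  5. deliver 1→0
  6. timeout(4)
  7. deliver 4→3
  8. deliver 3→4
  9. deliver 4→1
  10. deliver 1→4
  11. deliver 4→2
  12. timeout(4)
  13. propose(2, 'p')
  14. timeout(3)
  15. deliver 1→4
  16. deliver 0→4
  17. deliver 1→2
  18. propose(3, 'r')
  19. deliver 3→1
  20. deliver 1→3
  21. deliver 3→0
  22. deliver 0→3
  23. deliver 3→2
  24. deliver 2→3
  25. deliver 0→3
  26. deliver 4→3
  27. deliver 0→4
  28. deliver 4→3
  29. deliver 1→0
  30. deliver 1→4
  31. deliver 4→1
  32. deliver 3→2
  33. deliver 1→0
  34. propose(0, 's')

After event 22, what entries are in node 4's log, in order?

empty

e1 propose(0,'w'): ·
e2 deliver 0→3: 3[back,v=0,w]
e3 deliver 3→0: ·
e4 deliver 0→1: 1[back,v=0,w]
e5 deliver 1→0: 0[prim,v=0,w]
e6 timeout(4): 4[back,v=1,-]
e7 deliver 4→3: 3[back,v=1,w]
e8 deliver 3→4: ·
e9 deliver 4→1: 1[prim,v=1,w]
e10 deliver 1→4: ·
e11 deliver 4→2: 2[back,v=1,-]
e12 timeout(4): 4[back,v=2,-]
e13 propose(2,'p'): ·
e14 timeout(3): 3[back,v=2,w]
e15 deliver 1→4: ·
e16 deliver 0→4: ·
e17 deliver 1→2: ·
e18 propose(3,'r'): ·
e19 deliver 3→1: 1[back,v=2,w]
e20 deliver 1→3: ·
e21 deliver 3→0: 0[back,v=2,w]
e22 deliver 0→3: ·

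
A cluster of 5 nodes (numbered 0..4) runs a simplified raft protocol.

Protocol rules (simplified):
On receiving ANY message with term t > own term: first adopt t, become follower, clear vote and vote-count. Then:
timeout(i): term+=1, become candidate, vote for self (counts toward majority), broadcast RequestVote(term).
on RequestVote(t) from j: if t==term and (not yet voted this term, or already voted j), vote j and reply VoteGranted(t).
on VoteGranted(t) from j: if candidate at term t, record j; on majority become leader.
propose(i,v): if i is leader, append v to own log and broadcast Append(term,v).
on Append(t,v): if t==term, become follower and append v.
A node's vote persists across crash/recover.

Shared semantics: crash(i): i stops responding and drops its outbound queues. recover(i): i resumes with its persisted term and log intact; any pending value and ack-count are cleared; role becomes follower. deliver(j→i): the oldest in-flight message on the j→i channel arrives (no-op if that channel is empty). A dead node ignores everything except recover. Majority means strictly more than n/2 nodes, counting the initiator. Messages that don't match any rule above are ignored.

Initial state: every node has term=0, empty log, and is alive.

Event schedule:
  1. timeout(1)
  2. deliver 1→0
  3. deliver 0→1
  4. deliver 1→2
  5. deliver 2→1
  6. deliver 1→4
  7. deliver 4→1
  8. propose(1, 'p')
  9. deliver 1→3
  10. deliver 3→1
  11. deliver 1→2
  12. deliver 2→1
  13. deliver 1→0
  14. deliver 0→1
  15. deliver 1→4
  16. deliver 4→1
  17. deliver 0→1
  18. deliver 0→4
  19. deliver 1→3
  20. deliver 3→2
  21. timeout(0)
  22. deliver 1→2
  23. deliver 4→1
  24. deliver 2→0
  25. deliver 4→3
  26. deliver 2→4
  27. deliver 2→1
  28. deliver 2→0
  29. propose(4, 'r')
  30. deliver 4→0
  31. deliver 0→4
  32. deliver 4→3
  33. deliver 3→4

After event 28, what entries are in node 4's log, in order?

p

after 1 — timeout(1): n1:cand/t1/[-]
after 2 — deliver 1→0: n0:foll/t1/[-]
after 3 — deliver 0→1: ·
after 4 — deliver 1→2: n2:foll/t1/[-]
after 5 — deliver 2→1: n1:lead/t1/[-]
after 6 — deliver 1→4: n4:foll/t1/[-]
after 7 — deliver 4→1: ·
after 8 — propose(1,'p'): n1:lead/t1/[p]
after 9 — deliver 1→3: n3:foll/t1/[-]
after 10 — deliver 3→1: ·
after 11 — deliver 1→2: n2:foll/t1/[p]
after 12 — deliver 2→1: ·
after 13 — deliver 1→0: n0:foll/t1/[p]
after 14 — deliver 0→1: ·
after 15 — deliver 1→4: n4:foll/t1/[p]
after 16 — deliver 4→1: ·
after 17 — deliver 0→1: ·
after 18 — deliver 0→4: ·
after 19 — deliver 1→3: n3:foll/t1/[p]
after 20 — deliver 3→2: ·
after 21 — timeout(0): n0:cand/t2/[p]
after 22 — deliver 1→2: ·
after 23 — deliver 4→1: ·
after 24 — deliver 2→0: ·
after 25 — deliver 4→3: ·
after 26 — deliver 2→4: ·
after 27 — deliver 2→1: ·
after 28 — deliver 2→0: ·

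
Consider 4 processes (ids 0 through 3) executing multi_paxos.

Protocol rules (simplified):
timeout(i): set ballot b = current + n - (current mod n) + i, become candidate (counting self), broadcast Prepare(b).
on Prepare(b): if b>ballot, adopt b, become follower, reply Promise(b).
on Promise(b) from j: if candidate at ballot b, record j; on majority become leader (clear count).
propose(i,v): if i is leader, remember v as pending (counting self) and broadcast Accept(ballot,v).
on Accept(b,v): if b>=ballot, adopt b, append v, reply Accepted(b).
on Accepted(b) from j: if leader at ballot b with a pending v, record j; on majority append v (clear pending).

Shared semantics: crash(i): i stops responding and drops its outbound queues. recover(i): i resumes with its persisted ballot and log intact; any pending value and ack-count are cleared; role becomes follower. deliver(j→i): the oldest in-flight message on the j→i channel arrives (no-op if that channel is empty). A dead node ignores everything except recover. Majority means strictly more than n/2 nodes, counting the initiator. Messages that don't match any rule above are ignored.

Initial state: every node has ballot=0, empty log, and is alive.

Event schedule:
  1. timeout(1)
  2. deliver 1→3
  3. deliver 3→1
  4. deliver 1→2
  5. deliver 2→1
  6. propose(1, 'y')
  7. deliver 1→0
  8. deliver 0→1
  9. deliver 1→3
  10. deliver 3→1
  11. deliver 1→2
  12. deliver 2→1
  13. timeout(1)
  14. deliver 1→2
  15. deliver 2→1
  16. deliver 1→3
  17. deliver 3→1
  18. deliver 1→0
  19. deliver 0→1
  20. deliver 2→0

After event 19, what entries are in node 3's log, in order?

[1] timeout(1) → N1(cand b5 [-])
[2] deliver 1→3 → N3(foll b5 [-])
[3] deliver 3→1 → ∅
[4] deliver 1→2 → N2(foll b5 [-])
[5] deliver 2→1 → N1(lead b5 [-])
[6] propose(1,'y') → ∅
[7] deliver 1→0 → N0(foll b5 [-])
[8] deliver 0→1 → ∅
[9] deliver 1→3 → N3(foll b5 [y])
[10] deliver 3→1 → ∅
[11] deliver 1→2 → N2(foll b5 [y])
[12] deliver 2→1 → N1(lead b5 [y])
[13] timeout(1) → N1(cand b9 [y])
[14] deliver 1→2 → N2(foll b9 [y])
[15] deliver 2→1 → ∅
[16] deliver 1→3 → N3(foll b9 [y])
[17] deliver 3→1 → N1(lead b9 [y])
[18] deliver 1→0 → N0(foll b5 [y])
[19] deliver 0→1 → ∅

y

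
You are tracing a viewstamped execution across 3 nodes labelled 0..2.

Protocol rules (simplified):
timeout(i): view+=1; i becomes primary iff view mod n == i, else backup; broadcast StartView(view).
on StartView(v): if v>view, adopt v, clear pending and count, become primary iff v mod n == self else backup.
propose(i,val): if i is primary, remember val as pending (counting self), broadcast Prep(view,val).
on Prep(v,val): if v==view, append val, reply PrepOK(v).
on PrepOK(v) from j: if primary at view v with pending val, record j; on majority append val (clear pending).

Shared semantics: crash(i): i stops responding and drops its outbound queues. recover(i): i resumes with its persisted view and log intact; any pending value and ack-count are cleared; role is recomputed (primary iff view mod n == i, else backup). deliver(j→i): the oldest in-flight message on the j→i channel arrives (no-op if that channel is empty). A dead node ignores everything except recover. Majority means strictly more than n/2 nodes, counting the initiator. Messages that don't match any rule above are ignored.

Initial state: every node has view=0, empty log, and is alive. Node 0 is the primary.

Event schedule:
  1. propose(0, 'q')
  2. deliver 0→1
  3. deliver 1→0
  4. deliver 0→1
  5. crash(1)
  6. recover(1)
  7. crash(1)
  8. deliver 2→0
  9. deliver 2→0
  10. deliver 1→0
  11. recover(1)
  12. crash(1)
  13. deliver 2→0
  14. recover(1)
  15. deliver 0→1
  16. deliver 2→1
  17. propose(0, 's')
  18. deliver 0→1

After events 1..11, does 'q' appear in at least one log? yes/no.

yes

e1 propose(0,'q'): ·
e2 deliver 0→1: 1[back,v=0,q]
e3 deliver 1→0: 0[prim,v=0,q]
e4 deliver 0→1: ·
e5 crash(1): 1[✗back,v=0,q]
e6 recover(1): 1[back,v=0,q]
e7 crash(1): 1[✗back,v=0,q]
e8 deliver 2→0: ·
e9 deliver 2→0: ·
e10 deliver 1→0: ·
e11 recover(1): 1[back,v=0,q]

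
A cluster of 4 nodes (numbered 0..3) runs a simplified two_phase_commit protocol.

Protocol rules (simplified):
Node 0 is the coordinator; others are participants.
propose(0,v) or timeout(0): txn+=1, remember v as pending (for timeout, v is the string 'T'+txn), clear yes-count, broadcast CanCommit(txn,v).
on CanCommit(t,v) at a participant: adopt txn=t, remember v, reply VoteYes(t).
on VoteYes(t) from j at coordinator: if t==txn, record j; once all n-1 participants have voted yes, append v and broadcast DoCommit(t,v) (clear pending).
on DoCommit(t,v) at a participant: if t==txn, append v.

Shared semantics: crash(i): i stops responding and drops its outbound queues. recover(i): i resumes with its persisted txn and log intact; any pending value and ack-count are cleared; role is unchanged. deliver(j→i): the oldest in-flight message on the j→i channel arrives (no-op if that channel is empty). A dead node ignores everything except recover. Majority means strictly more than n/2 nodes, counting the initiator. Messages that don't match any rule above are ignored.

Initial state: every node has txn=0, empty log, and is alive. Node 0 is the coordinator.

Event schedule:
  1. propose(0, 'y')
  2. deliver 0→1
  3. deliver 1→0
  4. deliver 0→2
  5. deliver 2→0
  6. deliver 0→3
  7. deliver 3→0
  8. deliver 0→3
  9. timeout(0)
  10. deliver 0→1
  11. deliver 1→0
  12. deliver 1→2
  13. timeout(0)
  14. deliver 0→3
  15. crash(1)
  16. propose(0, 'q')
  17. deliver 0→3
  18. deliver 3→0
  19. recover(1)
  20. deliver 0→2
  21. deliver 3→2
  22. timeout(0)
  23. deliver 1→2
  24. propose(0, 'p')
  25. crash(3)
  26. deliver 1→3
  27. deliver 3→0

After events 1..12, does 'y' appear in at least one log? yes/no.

yes

after 1 — propose(0,'y'): n0:coor/t1/[-]
after 2 — deliver 0→1: n1:part/t1/[-]
after 3 — deliver 1→0: ·
after 4 — deliver 0→2: n2:part/t1/[-]
after 5 — deliver 2→0: ·
after 6 — deliver 0→3: n3:part/t1/[-]
after 7 — deliver 3→0: n0:coor/t1/[y]
after 8 — deliver 0→3: n3:part/t1/[y]
after 9 — timeout(0): n0:coor/t2/[y]
after 10 — deliver 0→1: n1:part/t1/[y]
after 11 — deliver 1→0: ·
after 12 — deliver 1→2: ·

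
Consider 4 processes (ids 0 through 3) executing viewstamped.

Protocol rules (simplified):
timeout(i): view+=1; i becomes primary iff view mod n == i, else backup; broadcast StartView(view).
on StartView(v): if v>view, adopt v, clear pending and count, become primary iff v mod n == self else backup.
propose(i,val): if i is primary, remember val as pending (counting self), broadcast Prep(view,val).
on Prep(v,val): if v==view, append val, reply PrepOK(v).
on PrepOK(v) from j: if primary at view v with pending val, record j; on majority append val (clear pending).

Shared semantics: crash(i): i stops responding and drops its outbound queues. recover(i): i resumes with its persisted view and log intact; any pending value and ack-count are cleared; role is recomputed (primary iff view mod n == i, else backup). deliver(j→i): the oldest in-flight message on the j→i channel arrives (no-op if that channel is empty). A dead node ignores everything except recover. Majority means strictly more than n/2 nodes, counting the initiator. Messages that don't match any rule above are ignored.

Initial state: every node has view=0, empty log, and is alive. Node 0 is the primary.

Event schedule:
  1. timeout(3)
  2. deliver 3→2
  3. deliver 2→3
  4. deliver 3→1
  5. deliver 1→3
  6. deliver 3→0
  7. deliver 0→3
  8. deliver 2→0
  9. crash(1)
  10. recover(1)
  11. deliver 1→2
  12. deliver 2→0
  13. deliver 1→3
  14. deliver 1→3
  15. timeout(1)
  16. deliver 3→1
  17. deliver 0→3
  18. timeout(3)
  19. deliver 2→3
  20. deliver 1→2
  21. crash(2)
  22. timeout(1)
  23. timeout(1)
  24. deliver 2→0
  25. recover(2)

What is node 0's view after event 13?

1

after 1 — timeout(3): n3:back/v1/[-]
after 2 — deliver 3→2: n2:back/v1/[-]
after 3 — deliver 2→3: ·
after 4 — deliver 3→1: n1:prim/v1/[-]
after 5 — deliver 1→3: ·
after 6 — deliver 3→0: n0:back/v1/[-]
after 7 — deliver 0→3: ·
after 8 — deliver 2→0: ·
after 9 — crash(1): n1:✗prim/v1/[-]
after 10 — recover(1): n1:prim/v1/[-]
after 11 — deliver 1→2: ·
after 12 — deliver 2→0: ·
after 13 — deliver 1→3: ·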